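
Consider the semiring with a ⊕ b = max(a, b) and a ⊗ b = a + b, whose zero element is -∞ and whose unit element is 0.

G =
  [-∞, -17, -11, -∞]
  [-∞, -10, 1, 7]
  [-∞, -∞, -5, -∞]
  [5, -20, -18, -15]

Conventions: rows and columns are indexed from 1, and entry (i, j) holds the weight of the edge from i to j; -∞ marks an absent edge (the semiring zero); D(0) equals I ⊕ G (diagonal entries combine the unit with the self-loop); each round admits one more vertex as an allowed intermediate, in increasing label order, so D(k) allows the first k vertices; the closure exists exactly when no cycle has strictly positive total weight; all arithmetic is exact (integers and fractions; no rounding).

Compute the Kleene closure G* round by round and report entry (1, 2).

D(0):
  [0, -17, -11, -∞]
  [-∞, 0, 1, 7]
  [-∞, -∞, 0, -∞]
  [5, -20, -18, 0]
D(1):
  [0, -17, -11, -∞]
  [-∞, 0, 1, 7]
  [-∞, -∞, 0, -∞]
  [5, -12, -6, 0]
D(2):
  [0, -17, -11, -10]
  [-∞, 0, 1, 7]
  [-∞, -∞, 0, -∞]
  [5, -12, -6, 0]
D(3):
  [0, -17, -11, -10]
  [-∞, 0, 1, 7]
  [-∞, -∞, 0, -∞]
  [5, -12, -6, 0]
D(4):
  [0, -17, -11, -10]
  [12, 0, 1, 7]
  [-∞, -∞, 0, -∞]
  [5, -12, -6, 0]
Answer: G*[1][2] = -17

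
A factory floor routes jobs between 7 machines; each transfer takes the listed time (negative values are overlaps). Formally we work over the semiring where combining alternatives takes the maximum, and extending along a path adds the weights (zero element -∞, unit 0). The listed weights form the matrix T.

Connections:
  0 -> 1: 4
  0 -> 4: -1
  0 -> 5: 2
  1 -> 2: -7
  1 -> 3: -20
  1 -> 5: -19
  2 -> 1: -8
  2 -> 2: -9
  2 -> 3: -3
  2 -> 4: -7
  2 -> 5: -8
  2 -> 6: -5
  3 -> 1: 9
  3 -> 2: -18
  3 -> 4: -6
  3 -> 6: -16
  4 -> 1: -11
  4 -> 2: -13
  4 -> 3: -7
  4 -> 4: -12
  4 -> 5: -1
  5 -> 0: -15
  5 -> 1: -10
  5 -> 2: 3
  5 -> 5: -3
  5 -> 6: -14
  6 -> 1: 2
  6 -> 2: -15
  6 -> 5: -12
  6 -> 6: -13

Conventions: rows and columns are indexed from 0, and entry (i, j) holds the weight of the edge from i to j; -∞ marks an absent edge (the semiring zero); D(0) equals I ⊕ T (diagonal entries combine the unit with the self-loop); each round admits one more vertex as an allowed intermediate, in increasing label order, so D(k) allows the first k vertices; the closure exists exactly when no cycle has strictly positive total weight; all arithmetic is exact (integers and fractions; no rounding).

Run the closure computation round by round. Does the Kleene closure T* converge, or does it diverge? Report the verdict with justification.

D(0):
  [0, 4, -∞, -∞, -1, 2, -∞]
  [-∞, 0, -7, -20, -∞, -19, -∞]
  [-∞, -8, 0, -3, -7, -8, -5]
  [-∞, 9, -18, 0, -6, -∞, -16]
  [-∞, -11, -13, -7, 0, -1, -∞]
  [-15, -10, 3, -∞, -∞, 0, -14]
  [-∞, 2, -15, -∞, -∞, -12, 0]
D(1):
  [0, 4, -∞, -∞, -1, 2, -∞]
  [-∞, 0, -7, -20, -∞, -19, -∞]
  [-∞, -8, 0, -3, -7, -8, -5]
  [-∞, 9, -18, 0, -6, -∞, -16]
  [-∞, -11, -13, -7, 0, -1, -∞]
  [-15, -10, 3, -∞, -16, 0, -14]
  [-∞, 2, -15, -∞, -∞, -12, 0]
D(2):
  [0, 4, -3, -16, -1, 2, -∞]
  [-∞, 0, -7, -20, -∞, -19, -∞]
  [-∞, -8, 0, -3, -7, -8, -5]
  [-∞, 9, 2, 0, -6, -10, -16]
  [-∞, -11, -13, -7, 0, -1, -∞]
  [-15, -10, 3, -30, -16, 0, -14]
  [-∞, 2, -5, -18, -∞, -12, 0]
D(3):
  [0, 4, -3, -6, -1, 2, -8]
  [-∞, 0, -7, -10, -14, -15, -12]
  [-∞, -8, 0, -3, -7, -8, -5]
  [-∞, 9, 2, 0, -5, -6, -3]
  [-∞, -11, -13, -7, 0, -1, -18]
  [-15, -5, 3, 0, -4, 0, -2]
  [-∞, 2, -5, -8, -12, -12, 0]
D(4):
  [0, 4, -3, -6, -1, 2, -8]
  [-∞, 0, -7, -10, -14, -15, -12]
  [-∞, 6, 0, -3, -7, -8, -5]
  [-∞, 9, 2, 0, -5, -6, -3]
  [-∞, 2, -5, -7, 0, -1, -10]
  [-15, 9, 3, 0, -4, 0, -2]
  [-∞, 2, -5, -8, -12, -12, 0]
D(5):
  [0, 4, -3, -6, -1, 2, -8]
  [-∞, 0, -7, -10, -14, -15, -12]
  [-∞, 6, 0, -3, -7, -8, -5]
  [-∞, 9, 2, 0, -5, -6, -3]
  [-∞, 2, -5, -7, 0, -1, -10]
  [-15, 9, 3, 0, -4, 0, -2]
  [-∞, 2, -5, -8, -12, -12, 0]
D(6):
  [0, 11, 5, 2, -1, 2, 0]
  [-30, 0, -7, -10, -14, -15, -12]
  [-23, 6, 0, -3, -7, -8, -5]
  [-21, 9, 2, 0, -5, -6, -3]
  [-16, 8, 2, -1, 0, -1, -3]
  [-15, 9, 3, 0, -4, 0, -2]
  [-27, 2, -5, -8, -12, -12, 0]
D(7):
  [0, 11, 5, 2, -1, 2, 0]
  [-30, 0, -7, -10, -14, -15, -12]
  [-23, 6, 0, -3, -7, -8, -5]
  [-21, 9, 2, 0, -5, -6, -3]
  [-16, 8, 2, -1, 0, -1, -3]
  [-15, 9, 3, 0, -4, 0, -2]
  [-27, 2, -5, -8, -12, -12, 0]
Key observation: every diagonal entry stays at the unit through all rounds, so no improving cycle exists.
Answer: CONVERGES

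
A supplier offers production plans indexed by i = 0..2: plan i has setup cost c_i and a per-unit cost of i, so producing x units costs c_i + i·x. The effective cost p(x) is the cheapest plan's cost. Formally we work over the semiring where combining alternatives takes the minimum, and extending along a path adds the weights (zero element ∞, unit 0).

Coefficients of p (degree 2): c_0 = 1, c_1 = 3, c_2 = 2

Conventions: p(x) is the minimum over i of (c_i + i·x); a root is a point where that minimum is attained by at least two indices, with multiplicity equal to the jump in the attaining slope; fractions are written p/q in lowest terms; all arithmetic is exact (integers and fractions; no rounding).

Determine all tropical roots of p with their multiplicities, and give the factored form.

hull edge (i=0, c=1) to (i=2, c=2): slope 1/2, span 2
Factored form: p(x) = 2 ⊗ (x ⊕ (-1/2)) ⊗ (x ⊕ (-1/2))
Answer: roots = -1/2 (mult 2)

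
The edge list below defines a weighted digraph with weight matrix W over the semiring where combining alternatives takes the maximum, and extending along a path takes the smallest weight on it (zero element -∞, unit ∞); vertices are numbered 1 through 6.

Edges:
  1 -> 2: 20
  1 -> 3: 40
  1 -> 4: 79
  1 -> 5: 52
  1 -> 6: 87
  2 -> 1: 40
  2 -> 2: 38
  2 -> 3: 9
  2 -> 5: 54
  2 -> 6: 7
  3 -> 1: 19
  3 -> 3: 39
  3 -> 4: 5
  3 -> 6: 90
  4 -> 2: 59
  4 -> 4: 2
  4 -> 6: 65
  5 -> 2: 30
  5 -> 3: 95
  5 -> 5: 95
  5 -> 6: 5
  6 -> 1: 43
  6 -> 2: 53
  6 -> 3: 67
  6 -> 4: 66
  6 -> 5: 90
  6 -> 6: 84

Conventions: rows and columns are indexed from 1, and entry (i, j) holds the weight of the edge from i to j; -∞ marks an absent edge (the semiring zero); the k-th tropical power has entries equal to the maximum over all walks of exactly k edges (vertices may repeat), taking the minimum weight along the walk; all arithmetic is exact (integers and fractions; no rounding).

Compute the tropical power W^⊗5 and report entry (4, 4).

W^⊗2:
  [43, 59, 67, 66, 87, 84]
  [38, 38, 54, 40, 54, 40]
  [43, 53, 67, 66, 90, 84]
  [43, 53, 65, 65, 65, 65]
  [30, 30, 95, 5, 95, 90]
  [43, 59, 90, 66, 90, 84]
W^⊗3:
  [43, 59, 87, 66, 87, 84]
  [40, 40, 54, 40, 54, 54]
  [43, 59, 90, 66, 90, 84]
  [43, 59, 65, 65, 65, 65]
  [43, 53, 95, 66, 95, 90]
  [43, 59, 90, 66, 90, 90]
W^⊗4:
  [43, 59, 87, 66, 87, 87]
  [43, 53, 54, 54, 54, 54]
  [43, 59, 90, 66, 90, 90]
  [43, 59, 65, 65, 65, 65]
  [43, 59, 95, 66, 95, 90]
  [43, 59, 90, 66, 90, 90]
W^⊗5:
  [43, 59, 87, 66, 87, 87]
  [43, 54, 54, 54, 54, 54]
  [43, 59, 90, 66, 90, 90]
  [43, 59, 65, 65, 65, 65]
  [43, 59, 95, 66, 95, 90]
  [43, 59, 90, 66, 90, 90]
Key observation: the optimum is the walk 4->6->3->6->6->4, with weight 65 min 67 min 90 min 84 min 66 = 65.
Optimal value attained by: walk 4->6->3->6->6->4.
Answer: (W^⊗5)[4][4] = 65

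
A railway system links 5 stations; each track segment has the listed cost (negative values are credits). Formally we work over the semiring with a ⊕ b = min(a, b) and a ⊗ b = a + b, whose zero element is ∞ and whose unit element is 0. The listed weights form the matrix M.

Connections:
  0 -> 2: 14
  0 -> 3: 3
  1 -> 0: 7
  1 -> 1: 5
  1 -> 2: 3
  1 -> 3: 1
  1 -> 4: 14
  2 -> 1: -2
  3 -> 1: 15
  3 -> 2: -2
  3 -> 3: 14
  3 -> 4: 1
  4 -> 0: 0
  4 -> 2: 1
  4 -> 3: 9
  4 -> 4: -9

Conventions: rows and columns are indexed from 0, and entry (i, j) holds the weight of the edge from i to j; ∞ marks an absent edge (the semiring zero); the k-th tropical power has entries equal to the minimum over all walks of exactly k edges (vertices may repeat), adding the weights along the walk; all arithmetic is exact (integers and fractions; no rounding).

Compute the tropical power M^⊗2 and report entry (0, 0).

M^⊗2:
  [∞, 12, 1, 17, 4]
  [12, 1, -1, 6, 2]
  [5, 3, 1, -1, 12]
  [1, -4, 2, 10, -8]
  [-9, -1, -8, 0, -18]
Key observation: no walk of exactly 2 edges connects these vertices, so the entry is the semiring zero.
Answer: (M^⊗2)[0][0] = ∞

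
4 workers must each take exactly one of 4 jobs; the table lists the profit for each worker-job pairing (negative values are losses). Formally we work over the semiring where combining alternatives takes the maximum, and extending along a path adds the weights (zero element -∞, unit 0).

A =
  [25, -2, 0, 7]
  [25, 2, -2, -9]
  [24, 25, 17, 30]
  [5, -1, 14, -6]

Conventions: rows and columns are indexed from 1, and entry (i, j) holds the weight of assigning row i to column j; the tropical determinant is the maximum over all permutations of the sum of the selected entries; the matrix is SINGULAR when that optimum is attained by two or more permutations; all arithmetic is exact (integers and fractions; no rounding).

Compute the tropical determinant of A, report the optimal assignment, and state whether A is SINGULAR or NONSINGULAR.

σ = (1, 2, 3, 4): 25 + 2 + 17 + (-6) = 38
σ = (1, 2, 4, 3): 25 + 2 + 30 + 14 = 71
σ = (1, 3, 2, 4): 25 + (-2) + 25 + (-6) = 42
σ = (1, 3, 4, 2): 25 + (-2) + 30 + (-1) = 52
σ = (1, 4, 2, 3): 25 + (-9) + 25 + 14 = 55
σ = (1, 4, 3, 2): 25 + (-9) + 17 + (-1) = 32
σ = (2, 1, 3, 4): (-2) + 25 + 17 + (-6) = 34
σ = (2, 1, 4, 3): (-2) + 25 + 30 + 14 = 67
σ = (2, 3, 1, 4): (-2) + (-2) + 24 + (-6) = 14
σ = (2, 3, 4, 1): (-2) + (-2) + 30 + 5 = 31
σ = (2, 4, 1, 3): (-2) + (-9) + 24 + 14 = 27
σ = (2, 4, 3, 1): (-2) + (-9) + 17 + 5 = 11
σ = (3, 1, 2, 4): 0 + 25 + 25 + (-6) = 44
σ = (3, 1, 4, 2): 0 + 25 + 30 + (-1) = 54
σ = (3, 2, 1, 4): 0 + 2 + 24 + (-6) = 20
σ = (3, 2, 4, 1): 0 + 2 + 30 + 5 = 37
σ = (3, 4, 1, 2): 0 + (-9) + 24 + (-1) = 14
σ = (3, 4, 2, 1): 0 + (-9) + 25 + 5 = 21
σ = (4, 1, 2, 3): 7 + 25 + 25 + 14 = 71
σ = (4, 1, 3, 2): 7 + 25 + 17 + (-1) = 48
σ = (4, 2, 1, 3): 7 + 2 + 24 + 14 = 47
σ = (4, 2, 3, 1): 7 + 2 + 17 + 5 = 31
σ = (4, 3, 1, 2): 7 + (-2) + 24 + (-1) = 28
σ = (4, 3, 2, 1): 7 + (-2) + 25 + 5 = 35
Optimal value attained by: σ = (1, 2, 4, 3).
Answer: det⊕(A) = 71; verdict: SINGULAR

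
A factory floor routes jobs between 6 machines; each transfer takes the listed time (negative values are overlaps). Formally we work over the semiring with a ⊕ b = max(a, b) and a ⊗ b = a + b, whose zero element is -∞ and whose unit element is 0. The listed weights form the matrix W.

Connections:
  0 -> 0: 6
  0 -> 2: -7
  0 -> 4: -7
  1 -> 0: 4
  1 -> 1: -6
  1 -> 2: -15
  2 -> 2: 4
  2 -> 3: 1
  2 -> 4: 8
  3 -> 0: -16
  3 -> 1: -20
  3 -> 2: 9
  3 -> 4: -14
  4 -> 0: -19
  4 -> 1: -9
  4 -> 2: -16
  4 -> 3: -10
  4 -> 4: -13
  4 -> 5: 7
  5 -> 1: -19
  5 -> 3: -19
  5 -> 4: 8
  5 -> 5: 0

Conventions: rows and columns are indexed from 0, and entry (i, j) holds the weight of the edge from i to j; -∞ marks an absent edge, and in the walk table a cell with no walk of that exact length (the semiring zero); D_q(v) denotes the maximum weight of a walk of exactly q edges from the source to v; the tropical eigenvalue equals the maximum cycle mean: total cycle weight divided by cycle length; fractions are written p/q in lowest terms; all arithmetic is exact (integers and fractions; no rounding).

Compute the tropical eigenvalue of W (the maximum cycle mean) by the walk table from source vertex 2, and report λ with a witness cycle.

q=0: [-∞, -∞, 0, -∞, -∞, -∞]
q=1: [-∞, -∞, 4, 1, 8, -∞]
q=2: [-11, -1, 10, 5, 12, 15]
q=3: [3, 3, 14, 11, 23, 19]
q=4: [9, 14, 20, 15, 27, 30]
q=5: [18, 18, 24, 21, 38, 34]
q=6: [24, 29, 30, 28, 42, 45]
Optimal cycle mean attained by: cycle 4->5->4, total 7 + 8, length 2.
Answer: λ = 15/2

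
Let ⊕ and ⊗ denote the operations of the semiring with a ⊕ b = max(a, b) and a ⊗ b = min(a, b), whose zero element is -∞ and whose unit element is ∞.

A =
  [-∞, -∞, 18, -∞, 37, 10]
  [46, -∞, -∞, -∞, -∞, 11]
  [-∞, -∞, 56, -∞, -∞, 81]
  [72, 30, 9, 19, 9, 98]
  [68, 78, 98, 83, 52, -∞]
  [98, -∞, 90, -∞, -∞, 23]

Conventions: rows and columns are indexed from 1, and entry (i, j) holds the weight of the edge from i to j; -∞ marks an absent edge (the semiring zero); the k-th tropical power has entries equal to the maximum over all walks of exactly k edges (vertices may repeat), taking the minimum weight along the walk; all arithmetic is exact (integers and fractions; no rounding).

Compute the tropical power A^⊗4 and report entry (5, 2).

A^⊗2:
  [37, 37, 37, 37, 37, 18]
  [11, -∞, 18, -∞, 37, 11]
  [81, -∞, 81, -∞, -∞, 56]
  [98, 19, 90, 19, 37, 23]
  [72, 52, 56, 52, 52, 83]
  [23, -∞, 56, -∞, 37, 81]
A^⊗3:
  [37, 37, 37, 37, 37, 37]
  [37, 37, 37, 37, 37, 18]
  [56, -∞, 56, -∞, 37, 81]
  [37, 37, 56, 37, 37, 81]
  [83, 52, 83, 52, 52, 56]
  [81, 37, 81, 37, 37, 56]
A^⊗4:
  [37, 37, 37, 37, 37, 37]
  [37, 37, 37, 37, 37, 37]
  [81, 37, 81, 37, 37, 56]
  [81, 37, 81, 37, 37, 56]
  [56, 52, 56, 52, 52, 81]
  [56, 37, 56, 37, 37, 81]
Key observation: the optimum is the walk 5->5->5->5->2, with weight 52 min 52 min 52 min 78 = 52.
Optimal value attained by: walk 5->5->5->5->2.
Answer: (A^⊗4)[5][2] = 52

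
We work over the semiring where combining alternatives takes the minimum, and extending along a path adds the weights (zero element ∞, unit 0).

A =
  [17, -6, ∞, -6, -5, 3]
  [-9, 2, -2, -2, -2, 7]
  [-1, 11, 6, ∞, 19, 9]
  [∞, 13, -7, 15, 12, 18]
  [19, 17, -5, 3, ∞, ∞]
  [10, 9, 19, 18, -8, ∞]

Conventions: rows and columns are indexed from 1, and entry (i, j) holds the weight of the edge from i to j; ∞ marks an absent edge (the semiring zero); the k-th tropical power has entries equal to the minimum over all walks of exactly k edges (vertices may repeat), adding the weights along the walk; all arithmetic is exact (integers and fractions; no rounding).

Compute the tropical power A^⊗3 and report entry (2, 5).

A^⊗2:
  [-15, -4, -13, -8, -8, 1]
  [-7, -15, -9, -15, -14, -6]
  [2, -7, 9, -7, -6, 2]
  [-8, 4, -1, 11, 10, 2]
  [-6, 6, -4, 13, 14, 4]
  [0, 4, -13, -5, 5, 13]
A^⊗3:
  [-14, -21, -15, -21, -20, -12]
  [-24, -13, -22, -17, -17, -8]
  [-16, -5, -14, -9, -9, 0]
  [-5, -14, 2, -14, -13, -5]
  [-5, -12, 2, -12, -11, -3]
  [-14, -6, -12, -6, -5, -4]
Key observation: the optimum is the walk 2->1->2->5, with weight (-9) + (-6) + (-2) = -17.
Optimal value attained by: walk 2->1->2->5.
Answer: (A^⊗3)[2][5] = -17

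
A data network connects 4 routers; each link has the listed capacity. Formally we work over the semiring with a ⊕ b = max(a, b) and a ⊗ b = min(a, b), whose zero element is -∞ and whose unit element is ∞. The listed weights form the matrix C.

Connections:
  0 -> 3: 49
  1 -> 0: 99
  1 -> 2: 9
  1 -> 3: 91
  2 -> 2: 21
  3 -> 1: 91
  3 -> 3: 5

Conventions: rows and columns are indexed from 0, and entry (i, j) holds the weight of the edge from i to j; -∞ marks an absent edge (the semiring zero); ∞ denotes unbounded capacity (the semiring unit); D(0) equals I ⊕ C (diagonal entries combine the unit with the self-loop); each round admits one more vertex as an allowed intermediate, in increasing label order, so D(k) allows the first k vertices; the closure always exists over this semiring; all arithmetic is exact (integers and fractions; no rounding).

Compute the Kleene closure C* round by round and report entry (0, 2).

D(0):
  [∞, -∞, -∞, 49]
  [99, ∞, 9, 91]
  [-∞, -∞, ∞, -∞]
  [-∞, 91, -∞, ∞]
D(1):
  [∞, -∞, -∞, 49]
  [99, ∞, 9, 91]
  [-∞, -∞, ∞, -∞]
  [-∞, 91, -∞, ∞]
D(2):
  [∞, -∞, -∞, 49]
  [99, ∞, 9, 91]
  [-∞, -∞, ∞, -∞]
  [91, 91, 9, ∞]
D(3):
  [∞, -∞, -∞, 49]
  [99, ∞, 9, 91]
  [-∞, -∞, ∞, -∞]
  [91, 91, 9, ∞]
D(4):
  [∞, 49, 9, 49]
  [99, ∞, 9, 91]
  [-∞, -∞, ∞, -∞]
  [91, 91, 9, ∞]
Answer: C*[0][2] = 9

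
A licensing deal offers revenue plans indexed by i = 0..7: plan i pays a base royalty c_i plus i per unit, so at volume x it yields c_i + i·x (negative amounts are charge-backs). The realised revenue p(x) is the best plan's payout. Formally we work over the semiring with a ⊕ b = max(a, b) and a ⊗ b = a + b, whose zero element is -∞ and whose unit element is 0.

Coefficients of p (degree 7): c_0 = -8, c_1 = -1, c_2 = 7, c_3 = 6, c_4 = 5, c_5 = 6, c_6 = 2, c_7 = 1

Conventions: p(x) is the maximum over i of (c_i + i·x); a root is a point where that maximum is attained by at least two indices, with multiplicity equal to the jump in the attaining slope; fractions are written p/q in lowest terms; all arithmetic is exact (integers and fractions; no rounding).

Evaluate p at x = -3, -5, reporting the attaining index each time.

p(-3) = max(-8+0·(-3)=-8, -1+1·(-3)=-4, 7+2·(-3)=1, 6+3·(-3)=-3, 5+4·(-3)=-7, 6+5·(-3)=-9, 2+6·(-3)=-16, 1+7·(-3)=-20) = 1 (attained by i=2)
p(-5) = max(-8+0·(-5)=-8, -1+1·(-5)=-6, 7+2·(-5)=-3, 6+3·(-5)=-9, 5+4·(-5)=-15, 6+5·(-5)=-19, 2+6·(-5)=-28, 1+7·(-5)=-34) = -3 (attained by i=2)
Answer: p(-3) = 1; p(-5) = -3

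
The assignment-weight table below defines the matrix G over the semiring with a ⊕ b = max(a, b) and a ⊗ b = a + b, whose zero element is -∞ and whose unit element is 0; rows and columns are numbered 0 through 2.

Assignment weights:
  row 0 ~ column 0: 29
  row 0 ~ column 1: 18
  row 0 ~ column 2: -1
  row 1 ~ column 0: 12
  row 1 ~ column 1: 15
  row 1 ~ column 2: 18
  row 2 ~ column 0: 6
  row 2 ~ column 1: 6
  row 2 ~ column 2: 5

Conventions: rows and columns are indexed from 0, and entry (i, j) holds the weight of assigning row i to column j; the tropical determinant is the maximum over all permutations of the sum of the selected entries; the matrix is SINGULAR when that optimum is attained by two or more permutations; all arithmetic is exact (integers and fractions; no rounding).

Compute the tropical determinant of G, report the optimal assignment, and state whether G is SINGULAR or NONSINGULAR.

σ = (0, 1, 2): 29 + 15 + 5 = 49
σ = (0, 2, 1): 29 + 18 + 6 = 53
σ = (1, 0, 2): 18 + 12 + 5 = 35
σ = (1, 2, 0): 18 + 18 + 6 = 42
σ = (2, 0, 1): (-1) + 12 + 6 = 17
σ = (2, 1, 0): (-1) + 15 + 6 = 20
Optimal value attained by: σ = (0, 2, 1).
Answer: det⊕(G) = 53; verdict: NONSINGULAR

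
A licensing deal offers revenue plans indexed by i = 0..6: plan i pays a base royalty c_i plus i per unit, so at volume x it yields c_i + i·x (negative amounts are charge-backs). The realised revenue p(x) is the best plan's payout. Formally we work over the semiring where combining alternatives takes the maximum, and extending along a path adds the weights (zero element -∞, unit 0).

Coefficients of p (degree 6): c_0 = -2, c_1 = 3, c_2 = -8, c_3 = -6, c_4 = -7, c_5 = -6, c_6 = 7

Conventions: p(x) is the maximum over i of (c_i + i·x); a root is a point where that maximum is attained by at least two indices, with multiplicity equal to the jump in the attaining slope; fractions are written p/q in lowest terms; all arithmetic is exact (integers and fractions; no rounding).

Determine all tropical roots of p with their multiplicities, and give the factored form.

hull edge (i=0, c=-2) to (i=1, c=3): slope 5, span 1
hull edge (i=1, c=3) to (i=6, c=7): slope 4/5, span 5
Factored form: p(x) = 7 ⊗ (x ⊕ (-5)) ⊗ (x ⊕ (-4/5)) ⊗ (x ⊕ (-4/5)) ⊗ (x ⊕ (-4/5)) ⊗ (x ⊕ (-4/5)) ⊗ (x ⊕ (-4/5))
Answer: roots = -5 (mult 1), -4/5 (mult 5)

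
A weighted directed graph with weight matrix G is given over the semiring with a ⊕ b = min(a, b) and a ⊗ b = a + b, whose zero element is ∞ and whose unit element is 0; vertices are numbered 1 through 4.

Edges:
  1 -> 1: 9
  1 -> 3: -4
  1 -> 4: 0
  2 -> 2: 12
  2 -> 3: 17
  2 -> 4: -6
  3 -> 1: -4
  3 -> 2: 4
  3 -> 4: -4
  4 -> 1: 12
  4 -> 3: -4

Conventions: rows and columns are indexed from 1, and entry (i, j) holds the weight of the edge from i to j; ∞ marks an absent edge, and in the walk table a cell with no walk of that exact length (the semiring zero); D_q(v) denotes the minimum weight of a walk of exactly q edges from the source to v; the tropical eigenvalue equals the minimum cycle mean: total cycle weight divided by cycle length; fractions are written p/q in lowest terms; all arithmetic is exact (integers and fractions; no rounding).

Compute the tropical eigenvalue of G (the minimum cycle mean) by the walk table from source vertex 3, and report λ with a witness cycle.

q=0: [∞, ∞, 0, ∞]
q=1: [-4, 4, ∞, -4]
q=2: [5, 16, -8, -4]
q=3: [-12, -4, -8, -12]
q=4: [-12, -4, -16, -12]
Optimal cycle mean attained by: cycle 1->3->1, total (-4) + (-4), length 2.
Answer: λ = -4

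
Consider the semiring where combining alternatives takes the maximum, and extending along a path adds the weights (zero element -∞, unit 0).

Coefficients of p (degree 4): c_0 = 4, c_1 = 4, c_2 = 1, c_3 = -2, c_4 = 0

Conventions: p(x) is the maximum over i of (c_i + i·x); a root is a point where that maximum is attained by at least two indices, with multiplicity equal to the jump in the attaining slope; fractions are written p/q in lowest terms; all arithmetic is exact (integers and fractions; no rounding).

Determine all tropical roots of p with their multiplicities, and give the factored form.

hull edge (i=0, c=4) to (i=1, c=4): slope 0, span 1
hull edge (i=1, c=4) to (i=4, c=0): slope -4/3, span 3
Factored form: p(x) = 0 ⊗ (x ⊕ 0) ⊗ (x ⊕ 4/3) ⊗ (x ⊕ 4/3) ⊗ (x ⊕ 4/3)
Answer: roots = 0 (mult 1), 4/3 (mult 3)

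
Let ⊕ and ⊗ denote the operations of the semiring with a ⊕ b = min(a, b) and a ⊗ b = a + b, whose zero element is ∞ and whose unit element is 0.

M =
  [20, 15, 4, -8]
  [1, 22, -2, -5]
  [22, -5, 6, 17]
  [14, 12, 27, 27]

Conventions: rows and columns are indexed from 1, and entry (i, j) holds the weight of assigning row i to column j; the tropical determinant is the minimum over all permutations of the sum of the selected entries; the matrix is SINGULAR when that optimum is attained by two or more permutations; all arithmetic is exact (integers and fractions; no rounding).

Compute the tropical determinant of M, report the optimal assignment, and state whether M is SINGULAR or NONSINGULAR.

σ = (1, 2, 3, 4): 20 + 22 + 6 + 27 = 75
σ = (1, 2, 4, 3): 20 + 22 + 17 + 27 = 86
σ = (1, 3, 2, 4): 20 + (-2) + (-5) + 27 = 40
σ = (1, 3, 4, 2): 20 + (-2) + 17 + 12 = 47
σ = (1, 4, 2, 3): 20 + (-5) + (-5) + 27 = 37
σ = (1, 4, 3, 2): 20 + (-5) + 6 + 12 = 33
σ = (2, 1, 3, 4): 15 + 1 + 6 + 27 = 49
σ = (2, 1, 4, 3): 15 + 1 + 17 + 27 = 60
σ = (2, 3, 1, 4): 15 + (-2) + 22 + 27 = 62
σ = (2, 3, 4, 1): 15 + (-2) + 17 + 14 = 44
σ = (2, 4, 1, 3): 15 + (-5) + 22 + 27 = 59
σ = (2, 4, 3, 1): 15 + (-5) + 6 + 14 = 30
σ = (3, 1, 2, 4): 4 + 1 + (-5) + 27 = 27
σ = (3, 1, 4, 2): 4 + 1 + 17 + 12 = 34
σ = (3, 2, 1, 4): 4 + 22 + 22 + 27 = 75
σ = (3, 2, 4, 1): 4 + 22 + 17 + 14 = 57
σ = (3, 4, 1, 2): 4 + (-5) + 22 + 12 = 33
σ = (3, 4, 2, 1): 4 + (-5) + (-5) + 14 = 8
σ = (4, 1, 2, 3): (-8) + 1 + (-5) + 27 = 15
σ = (4, 1, 3, 2): (-8) + 1 + 6 + 12 = 11
σ = (4, 2, 1, 3): (-8) + 22 + 22 + 27 = 63
σ = (4, 2, 3, 1): (-8) + 22 + 6 + 14 = 34
σ = (4, 3, 1, 2): (-8) + (-2) + 22 + 12 = 24
σ = (4, 3, 2, 1): (-8) + (-2) + (-5) + 14 = -1
Optimal value attained by: σ = (4, 3, 2, 1).
Answer: det⊕(M) = -1; verdict: NONSINGULAR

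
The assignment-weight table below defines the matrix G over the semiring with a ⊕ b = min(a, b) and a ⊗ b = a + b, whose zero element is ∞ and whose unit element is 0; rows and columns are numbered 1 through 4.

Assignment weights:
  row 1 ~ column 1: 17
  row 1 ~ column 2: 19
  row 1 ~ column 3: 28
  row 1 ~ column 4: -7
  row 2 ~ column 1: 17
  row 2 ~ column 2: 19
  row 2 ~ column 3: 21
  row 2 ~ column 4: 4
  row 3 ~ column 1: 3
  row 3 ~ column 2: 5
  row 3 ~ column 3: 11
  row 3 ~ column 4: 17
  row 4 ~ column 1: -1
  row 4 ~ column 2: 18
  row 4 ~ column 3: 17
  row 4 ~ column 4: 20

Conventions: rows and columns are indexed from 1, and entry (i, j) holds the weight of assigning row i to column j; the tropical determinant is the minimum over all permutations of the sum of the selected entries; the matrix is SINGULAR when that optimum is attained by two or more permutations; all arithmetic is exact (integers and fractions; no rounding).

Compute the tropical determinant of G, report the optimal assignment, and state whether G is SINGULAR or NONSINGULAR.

σ = (1, 2, 3, 4): 17 + 19 + 11 + 20 = 67
σ = (1, 2, 4, 3): 17 + 19 + 17 + 17 = 70
σ = (1, 3, 2, 4): 17 + 21 + 5 + 20 = 63
σ = (1, 3, 4, 2): 17 + 21 + 17 + 18 = 73
σ = (1, 4, 2, 3): 17 + 4 + 5 + 17 = 43
σ = (1, 4, 3, 2): 17 + 4 + 11 + 18 = 50
σ = (2, 1, 3, 4): 19 + 17 + 11 + 20 = 67
σ = (2, 1, 4, 3): 19 + 17 + 17 + 17 = 70
σ = (2, 3, 1, 4): 19 + 21 + 3 + 20 = 63
σ = (2, 3, 4, 1): 19 + 21 + 17 + (-1) = 56
σ = (2, 4, 1, 3): 19 + 4 + 3 + 17 = 43
σ = (2, 4, 3, 1): 19 + 4 + 11 + (-1) = 33
σ = (3, 1, 2, 4): 28 + 17 + 5 + 20 = 70
σ = (3, 1, 4, 2): 28 + 17 + 17 + 18 = 80
σ = (3, 2, 1, 4): 28 + 19 + 3 + 20 = 70
σ = (3, 2, 4, 1): 28 + 19 + 17 + (-1) = 63
σ = (3, 4, 1, 2): 28 + 4 + 3 + 18 = 53
σ = (3, 4, 2, 1): 28 + 4 + 5 + (-1) = 36
σ = (4, 1, 2, 3): (-7) + 17 + 5 + 17 = 32
σ = (4, 1, 3, 2): (-7) + 17 + 11 + 18 = 39
σ = (4, 2, 1, 3): (-7) + 19 + 3 + 17 = 32
σ = (4, 2, 3, 1): (-7) + 19 + 11 + (-1) = 22
σ = (4, 3, 1, 2): (-7) + 21 + 3 + 18 = 35
σ = (4, 3, 2, 1): (-7) + 21 + 5 + (-1) = 18
Optimal value attained by: σ = (4, 3, 2, 1).
Answer: det⊕(G) = 18; verdict: NONSINGULAR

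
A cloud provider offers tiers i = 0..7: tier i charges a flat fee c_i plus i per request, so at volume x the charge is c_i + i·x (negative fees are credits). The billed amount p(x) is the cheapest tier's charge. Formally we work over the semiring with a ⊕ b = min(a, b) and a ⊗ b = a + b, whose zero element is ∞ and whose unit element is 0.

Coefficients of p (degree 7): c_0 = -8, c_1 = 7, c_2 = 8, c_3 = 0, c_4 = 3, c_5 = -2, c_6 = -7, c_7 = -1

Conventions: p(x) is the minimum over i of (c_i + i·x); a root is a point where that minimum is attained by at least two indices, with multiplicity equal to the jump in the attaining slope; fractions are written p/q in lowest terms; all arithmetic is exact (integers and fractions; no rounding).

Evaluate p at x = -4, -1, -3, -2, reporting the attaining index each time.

p(-4) = min(-8+0·(-4)=-8, 7+1·(-4)=3, 8+2·(-4)=0, 0+3·(-4)=-12, 3+4·(-4)=-13, -2+5·(-4)=-22, -7+6·(-4)=-31, -1+7·(-4)=-29) = -31 (attained by i=6)
p(-1) = min(-8+0·(-1)=-8, 7+1·(-1)=6, 8+2·(-1)=6, 0+3·(-1)=-3, 3+4·(-1)=-1, -2+5·(-1)=-7, -7+6·(-1)=-13, -1+7·(-1)=-8) = -13 (attained by i=6)
p(-3) = min(-8+0·(-3)=-8, 7+1·(-3)=4, 8+2·(-3)=2, 0+3·(-3)=-9, 3+4·(-3)=-9, -2+5·(-3)=-17, -7+6·(-3)=-25, -1+7·(-3)=-22) = -25 (attained by i=6)
p(-2) = min(-8+0·(-2)=-8, 7+1·(-2)=5, 8+2·(-2)=4, 0+3·(-2)=-6, 3+4·(-2)=-5, -2+5·(-2)=-12, -7+6·(-2)=-19, -1+7·(-2)=-15) = -19 (attained by i=6)
Answer: p(-4) = -31; p(-1) = -13; p(-3) = -25; p(-2) = -19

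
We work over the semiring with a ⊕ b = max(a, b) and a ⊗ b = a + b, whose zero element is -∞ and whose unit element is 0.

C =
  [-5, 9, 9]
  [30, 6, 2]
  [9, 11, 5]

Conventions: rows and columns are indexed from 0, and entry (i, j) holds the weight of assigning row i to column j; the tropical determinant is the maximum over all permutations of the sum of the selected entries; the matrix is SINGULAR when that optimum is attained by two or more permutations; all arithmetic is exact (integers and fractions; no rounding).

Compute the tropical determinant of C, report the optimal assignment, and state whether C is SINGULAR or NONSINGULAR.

σ = (0, 1, 2): (-5) + 6 + 5 = 6
σ = (0, 2, 1): (-5) + 2 + 11 = 8
σ = (1, 0, 2): 9 + 30 + 5 = 44
σ = (1, 2, 0): 9 + 2 + 9 = 20
σ = (2, 0, 1): 9 + 30 + 11 = 50
σ = (2, 1, 0): 9 + 6 + 9 = 24
Optimal value attained by: σ = (2, 0, 1).
Answer: det⊕(C) = 50; verdict: NONSINGULAR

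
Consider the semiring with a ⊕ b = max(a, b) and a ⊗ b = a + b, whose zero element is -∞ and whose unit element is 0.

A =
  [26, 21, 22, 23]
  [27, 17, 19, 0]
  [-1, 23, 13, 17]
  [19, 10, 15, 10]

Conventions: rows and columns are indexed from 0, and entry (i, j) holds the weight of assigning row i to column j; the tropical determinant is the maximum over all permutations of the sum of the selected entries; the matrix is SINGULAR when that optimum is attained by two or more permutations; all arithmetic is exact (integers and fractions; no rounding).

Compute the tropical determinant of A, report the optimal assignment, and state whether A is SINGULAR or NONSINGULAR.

σ = (0, 1, 2, 3): 26 + 17 + 13 + 10 = 66
σ = (0, 1, 3, 2): 26 + 17 + 17 + 15 = 75
σ = (0, 2, 1, 3): 26 + 19 + 23 + 10 = 78
σ = (0, 2, 3, 1): 26 + 19 + 17 + 10 = 72
σ = (0, 3, 1, 2): 26 + 0 + 23 + 15 = 64
σ = (0, 3, 2, 1): 26 + 0 + 13 + 10 = 49
σ = (1, 0, 2, 3): 21 + 27 + 13 + 10 = 71
σ = (1, 0, 3, 2): 21 + 27 + 17 + 15 = 80
σ = (1, 2, 0, 3): 21 + 19 + (-1) + 10 = 49
σ = (1, 2, 3, 0): 21 + 19 + 17 + 19 = 76
σ = (1, 3, 0, 2): 21 + 0 + (-1) + 15 = 35
σ = (1, 3, 2, 0): 21 + 0 + 13 + 19 = 53
σ = (2, 0, 1, 3): 22 + 27 + 23 + 10 = 82
σ = (2, 0, 3, 1): 22 + 27 + 17 + 10 = 76
σ = (2, 1, 0, 3): 22 + 17 + (-1) + 10 = 48
σ = (2, 1, 3, 0): 22 + 17 + 17 + 19 = 75
σ = (2, 3, 0, 1): 22 + 0 + (-1) + 10 = 31
σ = (2, 3, 1, 0): 22 + 0 + 23 + 19 = 64
σ = (3, 0, 1, 2): 23 + 27 + 23 + 15 = 88
σ = (3, 0, 2, 1): 23 + 27 + 13 + 10 = 73
σ = (3, 1, 0, 2): 23 + 17 + (-1) + 15 = 54
σ = (3, 1, 2, 0): 23 + 17 + 13 + 19 = 72
σ = (3, 2, 0, 1): 23 + 19 + (-1) + 10 = 51
σ = (3, 2, 1, 0): 23 + 19 + 23 + 19 = 84
Optimal value attained by: σ = (3, 0, 1, 2).
Answer: det⊕(A) = 88; verdict: NONSINGULAR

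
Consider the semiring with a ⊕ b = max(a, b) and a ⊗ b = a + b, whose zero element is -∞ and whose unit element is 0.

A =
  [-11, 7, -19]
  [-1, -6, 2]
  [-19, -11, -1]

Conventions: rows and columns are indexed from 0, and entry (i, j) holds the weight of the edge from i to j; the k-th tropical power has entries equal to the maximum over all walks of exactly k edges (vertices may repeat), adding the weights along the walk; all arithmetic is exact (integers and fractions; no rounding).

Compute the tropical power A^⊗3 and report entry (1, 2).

A^⊗2:
  [6, 1, 9]
  [-7, 6, 1]
  [-12, -12, -2]
A^⊗3:
  [0, 13, 8]
  [5, 0, 8]
  [-13, -5, -3]
Key observation: the optimum is the walk 1->0->1->2, with weight (-1) + 7 + 2 = 8.
Optimal value attained by: walk 1->0->1->2.
Answer: (A^⊗3)[1][2] = 8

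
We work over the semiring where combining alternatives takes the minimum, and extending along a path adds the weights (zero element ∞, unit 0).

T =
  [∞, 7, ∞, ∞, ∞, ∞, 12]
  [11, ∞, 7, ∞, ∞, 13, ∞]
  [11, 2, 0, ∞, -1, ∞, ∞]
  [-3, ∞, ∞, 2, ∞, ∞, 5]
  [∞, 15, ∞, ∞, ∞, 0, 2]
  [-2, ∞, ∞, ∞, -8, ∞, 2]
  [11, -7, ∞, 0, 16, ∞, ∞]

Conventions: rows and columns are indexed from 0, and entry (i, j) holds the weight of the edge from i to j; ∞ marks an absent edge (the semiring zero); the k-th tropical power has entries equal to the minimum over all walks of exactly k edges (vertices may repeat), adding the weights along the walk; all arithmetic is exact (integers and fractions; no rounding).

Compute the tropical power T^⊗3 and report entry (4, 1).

T^⊗2:
  [18, 5, 14, 12, 28, 20, ∞]
  [11, 9, 7, ∞, 5, ∞, 15]
  [11, 2, 0, ∞, -1, -1, 1]
  [-1, -2, ∞, 4, 21, ∞, 7]
  [-2, -5, 22, 2, -8, 28, 2]
  [13, -5, ∞, 2, 18, -8, -6]
  [-3, 18, 0, 2, ∞, 6, 5]
T^⊗3:
  [9, 16, 12, 14, 12, 18, 17]
  [18, 8, 7, 15, 6, 5, 7]
  [-3, -6, 0, 1, -9, -1, 1]
  [1, 0, 5, 6, 23, 11, 9]
  [-1, -5, 2, 2, 18, -8, -6]
  [-10, -13, 2, -6, -16, 8, -6]
  [-1, -2, 0, 4, -2, 31, 7]
Key observation: the optimum is the walk 4->5->6->1, with weight 0 + 2 + (-7) = -5.
Optimal value attained by: walk 4->5->6->1.
Answer: (T^⊗3)[4][1] = -5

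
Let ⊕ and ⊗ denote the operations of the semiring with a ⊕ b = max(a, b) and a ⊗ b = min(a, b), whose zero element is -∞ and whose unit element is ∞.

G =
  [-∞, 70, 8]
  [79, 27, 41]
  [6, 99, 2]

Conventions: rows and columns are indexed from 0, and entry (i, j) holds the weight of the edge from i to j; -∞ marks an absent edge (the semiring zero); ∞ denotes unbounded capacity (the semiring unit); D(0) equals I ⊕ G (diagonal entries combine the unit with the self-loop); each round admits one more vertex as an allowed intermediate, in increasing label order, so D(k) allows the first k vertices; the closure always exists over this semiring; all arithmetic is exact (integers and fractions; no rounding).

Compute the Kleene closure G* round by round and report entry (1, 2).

D(0):
  [∞, 70, 8]
  [79, ∞, 41]
  [6, 99, ∞]
D(1):
  [∞, 70, 8]
  [79, ∞, 41]
  [6, 99, ∞]
D(2):
  [∞, 70, 41]
  [79, ∞, 41]
  [79, 99, ∞]
D(3):
  [∞, 70, 41]
  [79, ∞, 41]
  [79, 99, ∞]
Answer: G*[1][2] = 41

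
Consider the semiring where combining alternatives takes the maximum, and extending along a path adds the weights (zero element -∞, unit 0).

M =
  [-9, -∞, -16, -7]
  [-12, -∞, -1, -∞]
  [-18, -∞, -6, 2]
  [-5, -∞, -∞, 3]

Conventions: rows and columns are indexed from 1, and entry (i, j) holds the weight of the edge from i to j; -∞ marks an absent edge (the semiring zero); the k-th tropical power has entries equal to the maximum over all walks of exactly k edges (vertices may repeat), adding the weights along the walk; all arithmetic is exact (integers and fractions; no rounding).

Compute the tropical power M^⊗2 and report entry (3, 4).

M^⊗2:
  [-12, -∞, -22, -4]
  [-19, -∞, -7, 1]
  [-3, -∞, -12, 5]
  [-2, -∞, -21, 6]
Key observation: the optimum is the walk 3->4->4, with weight 2 + 3 = 5.
Optimal value attained by: walk 3->4->4.
Answer: (M^⊗2)[3][4] = 5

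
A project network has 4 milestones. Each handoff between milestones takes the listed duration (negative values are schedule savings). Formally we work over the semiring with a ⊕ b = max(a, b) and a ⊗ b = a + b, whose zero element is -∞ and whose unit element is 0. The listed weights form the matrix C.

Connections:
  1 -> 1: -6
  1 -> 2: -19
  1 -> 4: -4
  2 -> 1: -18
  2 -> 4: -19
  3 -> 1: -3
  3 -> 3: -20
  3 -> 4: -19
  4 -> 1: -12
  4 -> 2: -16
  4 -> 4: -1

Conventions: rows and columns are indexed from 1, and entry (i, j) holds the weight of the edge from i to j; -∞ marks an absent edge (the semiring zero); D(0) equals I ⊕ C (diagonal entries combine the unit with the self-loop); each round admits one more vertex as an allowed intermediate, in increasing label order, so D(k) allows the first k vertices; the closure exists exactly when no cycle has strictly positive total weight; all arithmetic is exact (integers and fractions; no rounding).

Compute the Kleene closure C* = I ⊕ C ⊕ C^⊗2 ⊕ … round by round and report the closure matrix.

D(0):
  [0, -19, -∞, -4]
  [-18, 0, -∞, -19]
  [-3, -∞, 0, -19]
  [-12, -16, -∞, 0]
D(1):
  [0, -19, -∞, -4]
  [-18, 0, -∞, -19]
  [-3, -22, 0, -7]
  [-12, -16, -∞, 0]
D(2):
  [0, -19, -∞, -4]
  [-18, 0, -∞, -19]
  [-3, -22, 0, -7]
  [-12, -16, -∞, 0]
D(3):
  [0, -19, -∞, -4]
  [-18, 0, -∞, -19]
  [-3, -22, 0, -7]
  [-12, -16, -∞, 0]
D(4):
  [0, -19, -∞, -4]
  [-18, 0, -∞, -19]
  [-3, -22, 0, -7]
  [-12, -16, -∞, 0]
Answer: C* = [[0, -19, -∞, -4], [-18, 0, -∞, -19], [-3, -22, 0, -7], [-12, -16, -∞, 0]]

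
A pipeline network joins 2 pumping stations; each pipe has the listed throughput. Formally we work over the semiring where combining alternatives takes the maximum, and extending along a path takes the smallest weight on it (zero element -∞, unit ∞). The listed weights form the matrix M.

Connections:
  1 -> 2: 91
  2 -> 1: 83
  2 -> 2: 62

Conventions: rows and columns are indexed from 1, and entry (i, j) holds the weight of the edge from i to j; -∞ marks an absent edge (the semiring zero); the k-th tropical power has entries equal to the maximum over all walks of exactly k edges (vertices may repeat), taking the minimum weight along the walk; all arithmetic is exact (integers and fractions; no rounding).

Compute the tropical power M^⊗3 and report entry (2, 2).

M^⊗2:
  [83, 62]
  [62, 83]
M^⊗3:
  [62, 83]
  [83, 62]
Key observation: the optimum is the walk 2->1->2->2, with weight 83 min 91 min 62 = 62.
Optimal value attained by: walk 2->1->2->2.
Answer: (M^⊗3)[2][2] = 62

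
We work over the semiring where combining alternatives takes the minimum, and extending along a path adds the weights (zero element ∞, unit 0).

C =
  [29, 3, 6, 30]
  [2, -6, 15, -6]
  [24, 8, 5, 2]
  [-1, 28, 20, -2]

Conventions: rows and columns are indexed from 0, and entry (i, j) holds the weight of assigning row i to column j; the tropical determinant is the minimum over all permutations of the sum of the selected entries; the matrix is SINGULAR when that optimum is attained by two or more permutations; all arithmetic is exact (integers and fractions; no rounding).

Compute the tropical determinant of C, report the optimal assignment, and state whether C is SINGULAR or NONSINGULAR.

σ = (0, 1, 2, 3): 29 + (-6) + 5 + (-2) = 26
σ = (0, 1, 3, 2): 29 + (-6) + 2 + 20 = 45
σ = (0, 2, 1, 3): 29 + 15 + 8 + (-2) = 50
σ = (0, 2, 3, 1): 29 + 15 + 2 + 28 = 74
σ = (0, 3, 1, 2): 29 + (-6) + 8 + 20 = 51
σ = (0, 3, 2, 1): 29 + (-6) + 5 + 28 = 56
σ = (1, 0, 2, 3): 3 + 2 + 5 + (-2) = 8
σ = (1, 0, 3, 2): 3 + 2 + 2 + 20 = 27
σ = (1, 2, 0, 3): 3 + 15 + 24 + (-2) = 40
σ = (1, 2, 3, 0): 3 + 15 + 2 + (-1) = 19
σ = (1, 3, 0, 2): 3 + (-6) + 24 + 20 = 41
σ = (1, 3, 2, 0): 3 + (-6) + 5 + (-1) = 1
σ = (2, 0, 1, 3): 6 + 2 + 8 + (-2) = 14
σ = (2, 0, 3, 1): 6 + 2 + 2 + 28 = 38
σ = (2, 1, 0, 3): 6 + (-6) + 24 + (-2) = 22
σ = (2, 1, 3, 0): 6 + (-6) + 2 + (-1) = 1
σ = (2, 3, 0, 1): 6 + (-6) + 24 + 28 = 52
σ = (2, 3, 1, 0): 6 + (-6) + 8 + (-1) = 7
σ = (3, 0, 1, 2): 30 + 2 + 8 + 20 = 60
σ = (3, 0, 2, 1): 30 + 2 + 5 + 28 = 65
σ = (3, 1, 0, 2): 30 + (-6) + 24 + 20 = 68
σ = (3, 1, 2, 0): 30 + (-6) + 5 + (-1) = 28
σ = (3, 2, 0, 1): 30 + 15 + 24 + 28 = 97
σ = (3, 2, 1, 0): 30 + 15 + 8 + (-1) = 52
Optimal value attained by: σ = (1, 3, 2, 0).
Answer: det⊕(C) = 1; verdict: SINGULAR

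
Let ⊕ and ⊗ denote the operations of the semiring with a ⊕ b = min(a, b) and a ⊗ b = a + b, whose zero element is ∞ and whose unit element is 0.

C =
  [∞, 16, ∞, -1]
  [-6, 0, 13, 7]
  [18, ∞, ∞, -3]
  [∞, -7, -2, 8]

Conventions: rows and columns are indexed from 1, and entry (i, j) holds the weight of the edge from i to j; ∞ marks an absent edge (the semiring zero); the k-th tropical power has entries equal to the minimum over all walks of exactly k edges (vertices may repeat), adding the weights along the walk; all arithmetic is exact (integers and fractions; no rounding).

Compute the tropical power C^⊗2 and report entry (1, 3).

C^⊗2:
  [10, -8, -3, 7]
  [-6, 0, 5, -7]
  [∞, -10, -5, 5]
  [-13, -7, 6, -5]
Key observation: the optimum is the walk 1->4->3, with weight (-1) + (-2) = -3.
Optimal value attained by: walk 1->4->3.
Answer: (C^⊗2)[1][3] = -3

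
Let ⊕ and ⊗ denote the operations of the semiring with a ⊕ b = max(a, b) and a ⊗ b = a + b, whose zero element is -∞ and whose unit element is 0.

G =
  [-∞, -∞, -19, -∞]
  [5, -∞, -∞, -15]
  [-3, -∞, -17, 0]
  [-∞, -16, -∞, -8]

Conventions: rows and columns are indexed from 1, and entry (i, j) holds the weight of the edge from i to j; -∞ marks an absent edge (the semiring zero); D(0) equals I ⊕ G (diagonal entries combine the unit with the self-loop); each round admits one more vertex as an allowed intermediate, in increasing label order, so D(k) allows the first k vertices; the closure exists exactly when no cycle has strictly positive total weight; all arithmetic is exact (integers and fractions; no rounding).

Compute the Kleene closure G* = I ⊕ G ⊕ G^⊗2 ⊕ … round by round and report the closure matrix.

D(0):
  [0, -∞, -19, -∞]
  [5, 0, -∞, -15]
  [-3, -∞, 0, 0]
  [-∞, -16, -∞, 0]
D(1):
  [0, -∞, -19, -∞]
  [5, 0, -14, -15]
  [-3, -∞, 0, 0]
  [-∞, -16, -∞, 0]
D(2):
  [0, -∞, -19, -∞]
  [5, 0, -14, -15]
  [-3, -∞, 0, 0]
  [-11, -16, -30, 0]
D(3):
  [0, -∞, -19, -19]
  [5, 0, -14, -14]
  [-3, -∞, 0, 0]
  [-11, -16, -30, 0]
D(4):
  [0, -35, -19, -19]
  [5, 0, -14, -14]
  [-3, -16, 0, 0]
  [-11, -16, -30, 0]
Answer: G* = [[0, -35, -19, -19], [5, 0, -14, -14], [-3, -16, 0, 0], [-11, -16, -30, 0]]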